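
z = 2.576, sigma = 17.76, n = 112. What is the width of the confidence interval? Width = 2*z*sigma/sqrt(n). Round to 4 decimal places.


width = 2*z*sigma/sqrt(n)
2*z*sigma = 2 * 2.576 * 17.76 = 91.49952
sqrt(112) ≈ 10.583005
width = 91.49952 / 10.583005 ≈ 8.645892

8.6459


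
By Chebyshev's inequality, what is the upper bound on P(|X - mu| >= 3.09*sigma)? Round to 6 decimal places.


P <= 1/k^2
k^2 = 3.09^2 = 9.5481
1/k^2 = 1 / 9.5481 ≈ 0.10473288

0.104733


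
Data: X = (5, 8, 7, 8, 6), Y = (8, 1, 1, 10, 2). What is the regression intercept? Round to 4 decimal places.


a = ybar - b*xbar, where b = sum((xi-xbar)(yi-ybar)) / sum((xi-xbar)^2)
n = 5, xbar = 34/5 = 6.8, ybar = 22/5 = 4.4
Sxy = sum((xi-xbar)(yi-ybar)) = -2.6
Sxx = sum((xi-xbar)^2) = 6.8
b = Sxy / Sxx = -13/34 ≈ -0.382353
a = 4.4 - (-0.382353) * 6.8 = 7

7.0000


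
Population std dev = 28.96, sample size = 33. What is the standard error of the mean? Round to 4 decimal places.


SE = sigma / sqrt(n)
sqrt(33) ≈ 5.744563
SE = 28.96 / 5.744563 ≈ 5.041289

5.0413


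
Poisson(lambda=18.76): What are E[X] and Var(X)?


E[X] = Var(X) = lambda = 18.76

18.76, 18.76


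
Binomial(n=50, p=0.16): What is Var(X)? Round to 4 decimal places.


Var = n*p*(1-p) = 50 * 0.16 * 0.84 = 6.72

6.7200


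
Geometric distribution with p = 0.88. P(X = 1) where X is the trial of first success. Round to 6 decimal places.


P = (1-p)^(k-1) * p
(1-p)^(k-1) = 0.12^0 = 1
P = 1 * 0.88 = 0.88

0.880000


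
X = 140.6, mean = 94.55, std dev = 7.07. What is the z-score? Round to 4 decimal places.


z = (X - mu) / sigma
X - mu = 140.6 - 94.55 = 46.05
z = 46.05 / 7.07 = 4605/707 ≈ 6.513437

6.5134


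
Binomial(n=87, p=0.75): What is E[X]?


E[X] = n*p = 87 * 0.75 = 65.25

65.25


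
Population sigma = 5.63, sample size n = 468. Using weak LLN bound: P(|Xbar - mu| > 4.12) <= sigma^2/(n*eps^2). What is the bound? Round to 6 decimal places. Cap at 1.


bound = min(1, sigma^2/(n*eps^2))
sigma^2 = 5.63^2 = 31.6969
n*eps^2 = 468 * 4.12^2 = 468 * 16.9744 = 7944.0192
sigma^2/(n*eps^2) = 31.6969 / 7944.0192 ≈ 0.00399003

0.003990


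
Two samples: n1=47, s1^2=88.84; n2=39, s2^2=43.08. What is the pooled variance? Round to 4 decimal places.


sp^2 = ((n1-1)*s1^2 + (n2-1)*s2^2)/(n1+n2-2)
(n1-1)*s1^2 = 46 * 88.84 = 4086.64
(n2-1)*s2^2 = 38 * 43.08 = 1637.04
numerator = 4086.64 + 1637.04 = 5723.68
n1+n2-2 = 84
sp^2 = 5723.68 / 84 = 35773/525 ≈ 68.139048

68.1390


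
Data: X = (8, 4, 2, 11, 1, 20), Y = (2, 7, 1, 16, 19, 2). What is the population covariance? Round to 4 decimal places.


Cov = (1/n)*sum((xi-xbar)(yi-ybar))
n = 6, xbar = 46/6 = 23/3 ≈ 7.666667, ybar = 47/6 ≈ 7.833333
sum((xi-xbar)(yi-ybar)) = -238/3 ≈ -79.333333
Cov = -79.333333 / 6 = -119/9 ≈ -13.222222

-13.2222


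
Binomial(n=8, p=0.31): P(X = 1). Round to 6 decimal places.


P = C(n,k) * p^k * (1-p)^(n-k)
C(8,1) = 8
p^k = 0.31^1 = 0.31
(1-p)^(n-k) = 0.69^7 ≈ 0.07446353
P = 8 * 0.31 * 0.07446353 ≈ 0.184670

0.184670


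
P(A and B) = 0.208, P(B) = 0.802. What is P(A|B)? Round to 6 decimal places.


P(A|B) = P(A and B) / P(B) = 0.208 / 0.802 = 104/401 ≈ 0.25935162

0.259352


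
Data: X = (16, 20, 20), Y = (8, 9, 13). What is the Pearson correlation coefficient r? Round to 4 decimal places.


r = sum((xi-xbar)(yi-ybar)) / sqrt(sum((xi-xbar)^2) * sum((yi-ybar)^2))
n = 3, xbar = 56/3 ≈ 18.666667, ybar = 30/3 = 10
Sxy = sum((xi-xbar)(yi-ybar)) = 8
Sxx = sum((xi-xbar)^2) = 32/3 ≈ 10.666667
Syy = sum((yi-ybar)^2) = 14
sqrt(Sxx*Syy) ≈ 12.220202
r = Sxy / sqrt(Sxx*Syy) = 8 / 12.220202 ≈ 0.654654

0.6547


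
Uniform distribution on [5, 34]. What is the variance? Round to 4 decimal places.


Var = (b-a)^2 / 12
(b-a)^2 = (34 - 5)^2 = 841
Var = 841/12 ≈ 70.083333

70.0833


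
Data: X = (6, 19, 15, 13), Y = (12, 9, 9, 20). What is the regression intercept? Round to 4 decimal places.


a = ybar - b*xbar, where b = sum((xi-xbar)(yi-ybar)) / sum((xi-xbar)^2)
n = 4, xbar = 53/4 = 13.25, ybar = 50/4 = 12.5
Sxy = sum((xi-xbar)(yi-ybar)) = -24.5
Sxx = sum((xi-xbar)^2) = 88.75
b = Sxy / Sxx = -98/355 ≈ -0.276056
a = 12.5 - (-0.276056) * 13.25 = 5736/355 ≈ 16.157746

16.1577


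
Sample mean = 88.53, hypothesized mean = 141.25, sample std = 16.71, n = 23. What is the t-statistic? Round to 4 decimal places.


t = (xbar - mu0) / (s/sqrt(n))
xbar - mu0 = 88.53 - 141.25 = -52.72
sqrt(23) ≈ 4.79583152
s/sqrt(n) = 16.71 / 4.79583152 ≈ 3.48427586
t = -52.72 / 3.48427586 ≈ -15.130834

-15.1308


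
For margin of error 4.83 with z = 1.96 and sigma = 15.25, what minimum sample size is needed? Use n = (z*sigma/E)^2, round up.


z*sigma/E = 1.96 * 15.25 / 4.83 = 427/69 ≈ 6.188406
(z*sigma/E)^2 = 182329/4761 ≈ 38.296366
round up: n = 39

39


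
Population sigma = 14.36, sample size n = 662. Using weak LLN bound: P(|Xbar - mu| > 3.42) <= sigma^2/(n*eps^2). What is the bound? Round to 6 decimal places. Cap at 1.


bound = min(1, sigma^2/(n*eps^2))
sigma^2 = 14.36^2 = 206.2096
n*eps^2 = 662 * 3.42^2 = 662 * 11.6964 = 7743.0168
sigma^2/(n*eps^2) = 206.2096 / 7743.0168 ≈ 0.02663169

0.026632


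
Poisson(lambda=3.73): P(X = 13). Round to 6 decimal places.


P = e^(-lam) * lam^k / k!
e^(-3.73) ≈ 0.02399284
lam^k = 3.73^13 ≈ 27052961.441038
k! = 13! = 6227020800
P = 0.02399284 * 27052961.441038 / 6227020800 ≈ 0.000104

0.000104


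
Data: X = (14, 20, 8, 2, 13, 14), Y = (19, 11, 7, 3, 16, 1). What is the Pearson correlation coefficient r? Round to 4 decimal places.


r = sum((xi-xbar)(yi-ybar)) / sqrt(sum((xi-xbar)^2) * sum((yi-ybar)^2))
n = 6, xbar = 71/6 ≈ 11.833333, ybar = 57/6 = 9.5
Sxy = sum((xi-xbar)(yi-ybar)) = 95.5
Sxx = sum((xi-xbar)^2) = 1133/6 ≈ 188.833333
Syy = sum((yi-ybar)^2) = 255.5
sqrt(Sxx*Syy) ≈ 219.651808
r = Sxy / sqrt(Sxx*Syy) = 95.5 / 219.651808 ≈ 0.434779

0.4348


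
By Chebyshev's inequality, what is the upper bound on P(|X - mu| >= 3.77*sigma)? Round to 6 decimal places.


P <= 1/k^2
k^2 = 3.77^2 = 14.2129
1/k^2 = 1 / 14.2129 ≈ 0.07035862

0.070359


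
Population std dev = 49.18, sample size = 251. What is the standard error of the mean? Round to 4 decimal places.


SE = sigma / sqrt(n)
sqrt(251) ≈ 15.842980
SE = 49.18 / 15.842980 ≈ 3.104214

3.1042


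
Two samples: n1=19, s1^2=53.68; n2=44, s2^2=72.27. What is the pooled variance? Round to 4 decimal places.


sp^2 = ((n1-1)*s1^2 + (n2-1)*s2^2)/(n1+n2-2)
(n1-1)*s1^2 = 18 * 53.68 = 966.24
(n2-1)*s2^2 = 43 * 72.27 = 3107.61
numerator = 966.24 + 3107.61 = 4073.85
n1+n2-2 = 61
sp^2 = 4073.85 / 61 = 81477/1220 ≈ 66.784426

66.7844


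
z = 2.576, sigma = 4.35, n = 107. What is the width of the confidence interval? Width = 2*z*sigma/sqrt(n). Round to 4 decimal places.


width = 2*z*sigma/sqrt(n)
2*z*sigma = 2 * 2.576 * 4.35 = 22.4112
sqrt(107) ≈ 10.344080
width = 22.4112 / 10.344080 ≈ 2.166572

2.1666


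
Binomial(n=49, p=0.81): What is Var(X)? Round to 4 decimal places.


Var = n*p*(1-p) = 49 * 0.81 * 0.19 = 7.5411

7.5411


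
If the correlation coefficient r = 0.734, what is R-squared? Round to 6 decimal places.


R^2 = r^2 = (0.734)^2 = 0.538756

0.538756


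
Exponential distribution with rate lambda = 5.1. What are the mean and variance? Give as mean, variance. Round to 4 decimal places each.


mean = 1/lam, var = 1/lam^2
mean = 1 / 5.1 = 10/51 ≈ 0.196078
lam^2 = 5.1^2 = 26.01
var = 1 / 26.01 = 100/2601 ≈ 0.038447

0.1961, 0.0384


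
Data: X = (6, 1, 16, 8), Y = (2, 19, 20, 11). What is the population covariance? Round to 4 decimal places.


Cov = (1/n)*sum((xi-xbar)(yi-ybar))
n = 4, xbar = 31/4 = 7.75, ybar = 52/4 = 13
sum((xi-xbar)(yi-ybar)) = 36
Cov = 36 / 4 = 9

9.0000


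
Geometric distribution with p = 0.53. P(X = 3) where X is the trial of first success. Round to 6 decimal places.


P = (1-p)^(k-1) * p
(1-p)^(k-1) = 0.47^2 = 0.2209
P = 0.2209 * 0.53 = 0.117077

0.117077


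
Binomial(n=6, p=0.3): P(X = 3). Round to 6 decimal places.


P = C(n,k) * p^k * (1-p)^(n-k)
C(6,3) = 20
p^k = 0.3^3 = 0.027
(1-p)^(n-k) = 0.7^3 = 0.343
P = 20 * 0.027 * 0.343 = 0.18522

0.185220


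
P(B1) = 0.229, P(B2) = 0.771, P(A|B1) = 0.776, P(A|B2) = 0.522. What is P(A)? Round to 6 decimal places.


P(A) = P(A|B1)*P(B1) + P(A|B2)*P(B2)
P(A|B1)*P(B1) = 0.776 * 0.229 = 0.177704
P(A|B2)*P(B2) = 0.522 * 0.771 = 0.402462
P(A) = 0.177704 + 0.402462 = 0.580166

0.580166


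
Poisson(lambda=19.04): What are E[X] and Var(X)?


E[X] = Var(X) = lambda = 19.04

19.04, 19.04


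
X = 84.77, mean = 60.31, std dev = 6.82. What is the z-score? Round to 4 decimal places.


z = (X - mu) / sigma
X - mu = 84.77 - 60.31 = 24.46
z = 24.46 / 6.82 = 1223/341 ≈ 3.586510

3.5865


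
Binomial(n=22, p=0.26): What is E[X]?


E[X] = n*p = 22 * 0.26 = 5.72

5.72


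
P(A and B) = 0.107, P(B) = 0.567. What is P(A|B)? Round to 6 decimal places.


P(A|B) = P(A and B) / P(B) = 0.107 / 0.567 = 107/567 ≈ 0.18871252

0.188713


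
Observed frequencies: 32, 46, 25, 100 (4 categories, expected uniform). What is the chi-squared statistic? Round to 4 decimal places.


chi2 = sum((O-E)^2/E), E = total/4
total = 203, E = 203/4 = 50.75
(32 - 50.75)^2 / 50.75 = 351.5625 / 50.75 = 5625/812 ≈ 6.927340
(46 - 50.75)^2 / 50.75 = 22.5625 / 50.75 = 361/812 ≈ 0.444581
(25 - 50.75)^2 / 50.75 = 663.0625 / 50.75 = 10609/812 ≈ 13.065271
(100 - 50.75)^2 / 50.75 = 2425.5625 / 50.75 = 38809/812 ≈ 47.794335
chi2 = 13851/203 ≈ 68.231527

68.2315


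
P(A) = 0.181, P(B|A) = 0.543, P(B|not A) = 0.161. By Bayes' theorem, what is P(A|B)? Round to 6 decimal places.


P(A|B) = P(B|A)*P(A) / P(B), P(B) = P(B|A)*P(A) + P(B|not A)*P(not A)
P(B|A)*P(A) = 0.543 * 0.181 = 0.098283
P(B|not A)*P(not A) = 0.161 * 0.819 = 0.131859
P(B) = 0.098283 + 0.131859 = 0.230142
P(A|B) = 0.098283 / 0.230142 ≈ 0.42705373

0.427054


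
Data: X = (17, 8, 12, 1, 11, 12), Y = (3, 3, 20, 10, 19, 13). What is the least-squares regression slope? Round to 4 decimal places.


b = sum((xi-xbar)(yi-ybar)) / sum((xi-xbar)^2)
n = 6, xbar = 61/6 ≈ 10.166667, ybar = 68/6 = 34/3 ≈ 11.333333
Sxy = sum((xi-xbar)(yi-ybar)) = -4/3 ≈ -1.333333
Sxx = sum((xi-xbar)^2) = 857/6 ≈ 142.833333
b = Sxy / Sxx = -8/857 ≈ -0.009335

-0.0093


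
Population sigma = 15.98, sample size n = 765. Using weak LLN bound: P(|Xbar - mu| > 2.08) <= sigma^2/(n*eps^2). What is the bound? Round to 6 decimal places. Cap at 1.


bound = min(1, sigma^2/(n*eps^2))
sigma^2 = 15.98^2 = 255.3604
n*eps^2 = 765 * 2.08^2 = 765 * 4.3264 = 3309.696
sigma^2/(n*eps^2) = 255.3604 / 3309.696 ≈ 0.07715524

0.077155


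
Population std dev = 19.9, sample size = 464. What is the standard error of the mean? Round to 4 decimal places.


SE = sigma / sqrt(n)
sqrt(464) ≈ 21.540659
SE = 19.9 / 21.540659 ≈ 0.923834

0.9238


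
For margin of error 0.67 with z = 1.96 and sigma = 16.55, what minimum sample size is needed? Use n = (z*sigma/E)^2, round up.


z*sigma/E = 1.96 * 16.55 / 0.67 = 16219/335 ≈ 48.414925
(z*sigma/E)^2 ≈ 2344.004999
round up: n = 2345

2345


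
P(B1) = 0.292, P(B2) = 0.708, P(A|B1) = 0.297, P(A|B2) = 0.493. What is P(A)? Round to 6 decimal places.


P(A) = P(A|B1)*P(B1) + P(A|B2)*P(B2)
P(A|B1)*P(B1) = 0.297 * 0.292 = 0.086724
P(A|B2)*P(B2) = 0.493 * 0.708 = 0.349044
P(A) = 0.086724 + 0.349044 = 0.435768

0.435768


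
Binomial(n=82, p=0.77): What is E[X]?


E[X] = n*p = 82 * 0.77 = 63.14

63.14


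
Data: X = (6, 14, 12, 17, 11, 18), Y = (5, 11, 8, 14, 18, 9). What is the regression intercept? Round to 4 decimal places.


a = ybar - b*xbar, where b = sum((xi-xbar)(yi-ybar)) / sum((xi-xbar)^2)
n = 6, xbar = 78/6 = 13, ybar = 65/6 ≈ 10.833333
Sxy = sum((xi-xbar)(yi-ybar)) = 33
Sxx = sum((xi-xbar)^2) = 96
b = Sxy / Sxx = 0.34375
a = 10.833333 - 0.34375 * 13 = 611/96 ≈ 6.364583

6.3646


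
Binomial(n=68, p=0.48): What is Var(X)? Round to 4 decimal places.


Var = n*p*(1-p) = 68 * 0.48 * 0.52 = 16.9728

16.9728


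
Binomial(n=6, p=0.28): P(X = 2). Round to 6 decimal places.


P = C(n,k) * p^k * (1-p)^(n-k)
C(6,2) = 15
p^k = 0.28^2 = 0.0784
(1-p)^(n-k) = 0.72^4 ≈ 0.2687386
P = 15 * 0.0784 * 0.2687386 ≈ 0.316037

0.316037


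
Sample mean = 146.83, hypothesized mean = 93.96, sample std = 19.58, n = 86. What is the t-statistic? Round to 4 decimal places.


t = (xbar - mu0) / (s/sqrt(n))
xbar - mu0 = 146.83 - 93.96 = 52.87
sqrt(86) ≈ 9.27361850
s/sqrt(n) = 19.58 / 9.27361850 ≈ 2.11136570
t = 52.87 / 2.11136570 ≈ 25.040664

25.0407


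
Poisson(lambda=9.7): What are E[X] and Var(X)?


E[X] = Var(X) = lambda = 9.7

9.7, 9.7


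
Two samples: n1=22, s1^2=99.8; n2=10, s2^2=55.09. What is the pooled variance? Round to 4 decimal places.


sp^2 = ((n1-1)*s1^2 + (n2-1)*s2^2)/(n1+n2-2)
(n1-1)*s1^2 = 21 * 99.8 = 2095.8
(n2-1)*s2^2 = 9 * 55.09 = 495.81
numerator = 2095.8 + 495.81 = 2591.61
n1+n2-2 = 30
sp^2 = 2591.61 / 30 = 86.387

86.3870


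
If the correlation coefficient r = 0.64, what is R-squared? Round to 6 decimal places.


R^2 = r^2 = (0.64)^2 = 0.4096

0.409600


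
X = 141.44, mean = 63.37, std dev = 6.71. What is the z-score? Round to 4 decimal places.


z = (X - mu) / sigma
X - mu = 141.44 - 63.37 = 78.07
z = 78.07 / 6.71 = 7807/671 ≈ 11.634873

11.6349


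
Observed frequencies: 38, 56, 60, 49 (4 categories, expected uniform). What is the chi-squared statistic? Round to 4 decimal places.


chi2 = sum((O-E)^2/E), E = total/4
total = 203, E = 203/4 = 50.75
(38 - 50.75)^2 / 50.75 = 162.5625 / 50.75 = 2601/812 ≈ 3.203202
(56 - 50.75)^2 / 50.75 = 27.5625 / 50.75 = 63/116 ≈ 0.543103
(60 - 50.75)^2 / 50.75 = 85.5625 / 50.75 = 1369/812 ≈ 1.685961
(49 - 50.75)^2 / 50.75 = 3.0625 / 50.75 = 7/116 ≈ 0.060345
chi2 = 1115/203 ≈ 5.492611

5.4926


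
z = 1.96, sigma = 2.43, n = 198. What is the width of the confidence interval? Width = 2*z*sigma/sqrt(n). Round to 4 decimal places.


width = 2*z*sigma/sqrt(n)
2*z*sigma = 2 * 1.96 * 2.43 = 9.5256
sqrt(198) ≈ 14.071247
width = 9.5256 / 14.071247 ≈ 0.676955

0.6770


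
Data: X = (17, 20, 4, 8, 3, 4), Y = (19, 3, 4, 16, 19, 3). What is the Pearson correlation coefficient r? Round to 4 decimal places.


r = sum((xi-xbar)(yi-ybar)) / sqrt(sum((xi-xbar)^2) * sum((yi-ybar)^2))
n = 6, xbar = 56/6 = 28/3 ≈ 9.333333, ybar = 64/6 = 32/3 ≈ 10.666667
Sxy = sum((xi-xbar)(yi-ybar)) = -4/3 ≈ -1.333333
Sxx = sum((xi-xbar)^2) = 814/3 ≈ 271.333333
Syy = sum((yi-ybar)^2) = 988/3 ≈ 329.333333
sqrt(Sxx*Syy) ≈ 298.929943
r = Sxy / sqrt(Sxx*Syy) = -1.333333 / 298.929943 ≈ -0.004460

-0.0045


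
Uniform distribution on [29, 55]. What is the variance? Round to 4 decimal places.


Var = (b-a)^2 / 12
(b-a)^2 = (55 - 29)^2 = 676
Var = 676/12 ≈ 56.333333

56.3333


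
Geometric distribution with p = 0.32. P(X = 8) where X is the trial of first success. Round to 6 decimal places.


P = (1-p)^(k-1) * p
(1-p)^(k-1) = 0.68^7 ≈ 0.06722989
P = 0.06722989 * 0.32 ≈ 0.02151356

0.021514


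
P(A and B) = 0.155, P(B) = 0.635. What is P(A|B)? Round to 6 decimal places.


P(A|B) = P(A and B) / P(B) = 0.155 / 0.635 = 31/127 ≈ 0.24409449

0.244094


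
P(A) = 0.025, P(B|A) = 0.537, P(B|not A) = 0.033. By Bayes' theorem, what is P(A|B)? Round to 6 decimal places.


P(A|B) = P(B|A)*P(A) / P(B), P(B) = P(B|A)*P(A) + P(B|not A)*P(not A)
P(B|A)*P(A) = 0.537 * 0.025 = 0.013425
P(B|not A)*P(not A) = 0.033 * 0.975 = 0.032175
P(B) = 0.013425 + 0.032175 = 0.0456
P(A|B) = 0.013425 / 0.0456 = 179/608 ≈ 0.29440789

0.294408


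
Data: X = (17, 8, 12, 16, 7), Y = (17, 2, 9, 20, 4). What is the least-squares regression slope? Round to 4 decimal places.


b = sum((xi-xbar)(yi-ybar)) / sum((xi-xbar)^2)
n = 5, xbar = 60/5 = 12, ybar = 52/5 = 10.4
Sxy = sum((xi-xbar)(yi-ybar)) = 137
Sxx = sum((xi-xbar)^2) = 82
b = Sxy / Sxx = 137/82 ≈ 1.670732

1.6707


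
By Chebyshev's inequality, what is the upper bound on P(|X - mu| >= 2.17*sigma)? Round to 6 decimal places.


P <= 1/k^2
k^2 = 2.17^2 = 4.7089
1/k^2 = 1 / 4.7089 ≈ 0.21236382

0.212364


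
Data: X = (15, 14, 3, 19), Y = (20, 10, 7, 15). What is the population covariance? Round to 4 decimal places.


Cov = (1/n)*sum((xi-xbar)(yi-ybar))
n = 4, xbar = 51/4 = 12.75, ybar = 52/4 = 13
sum((xi-xbar)(yi-ybar)) = 83
Cov = 83 / 4 = 20.75

20.7500


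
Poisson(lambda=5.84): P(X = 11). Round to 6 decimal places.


P = e^(-lam) * lam^k / k!
e^(-5.84) ≈ 0.002908843
lam^k = 5.84^11 ≈ 269489170.879716
k! = 11! = 39916800
P = 0.002908843 * 269489170.879716 / 39916800 ≈ 0.019638

0.019638


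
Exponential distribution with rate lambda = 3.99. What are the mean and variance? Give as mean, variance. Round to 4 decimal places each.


mean = 1/lam, var = 1/lam^2
mean = 1 / 3.99 = 100/399 ≈ 0.250627
lam^2 = 3.99^2 = 15.9201
var = 1 / 15.9201 ≈ 0.062814

0.2506, 0.0628


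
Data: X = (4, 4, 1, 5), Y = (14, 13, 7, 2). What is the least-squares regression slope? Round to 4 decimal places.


b = sum((xi-xbar)(yi-ybar)) / sum((xi-xbar)^2)
n = 4, xbar = 14/4 = 3.5, ybar = 36/4 = 9
Sxy = sum((xi-xbar)(yi-ybar)) = -1
Sxx = sum((xi-xbar)^2) = 9
b = Sxy / Sxx = -1/9 ≈ -0.111111

-0.1111


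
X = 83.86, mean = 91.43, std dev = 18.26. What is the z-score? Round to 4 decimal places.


z = (X - mu) / sigma
X - mu = 83.86 - 91.43 = -7.57
z = -7.57 / 18.26 = -757/1826 ≈ -0.414567

-0.4146


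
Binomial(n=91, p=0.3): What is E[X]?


E[X] = n*p = 91 * 0.3 = 27.3

27.3


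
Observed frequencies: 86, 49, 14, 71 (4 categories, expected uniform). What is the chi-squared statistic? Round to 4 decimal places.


chi2 = sum((O-E)^2/E), E = total/4
total = 220, E = 220/4 = 55
(86 - 55)^2 / 55 = 961 / 55 = 961/55 ≈ 17.472727
(49 - 55)^2 / 55 = 36 / 55 = 36/55 ≈ 0.654545
(14 - 55)^2 / 55 = 1681 / 55 = 1681/55 ≈ 30.563636
(71 - 55)^2 / 55 = 256 / 55 = 256/55 ≈ 4.654545
chi2 = 2934/55 ≈ 53.345455

53.3455


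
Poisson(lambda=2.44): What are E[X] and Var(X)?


E[X] = Var(X) = lambda = 2.44

2.44, 2.44


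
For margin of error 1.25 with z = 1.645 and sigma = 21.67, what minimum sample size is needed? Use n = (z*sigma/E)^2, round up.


z*sigma/E = 1.645 * 21.67 / 1.25 = 28.51772
(z*sigma/E)^2 ≈ 813.260354
round up: n = 814

814


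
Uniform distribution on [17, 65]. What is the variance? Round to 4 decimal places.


Var = (b-a)^2 / 12
(b-a)^2 = (65 - 17)^2 = 2304
Var = 2304/12 = 192

192.0000


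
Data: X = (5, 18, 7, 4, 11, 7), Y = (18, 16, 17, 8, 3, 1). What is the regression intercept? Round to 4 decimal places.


a = ybar - b*xbar, where b = sum((xi-xbar)(yi-ybar)) / sum((xi-xbar)^2)
n = 6, xbar = 52/6 = 26/3 ≈ 8.666667, ybar = 63/6 = 10.5
Sxy = sum((xi-xbar)(yi-ybar)) = 23
Sxx = sum((xi-xbar)^2) = 400/3 ≈ 133.333333
b = Sxy / Sxx = 0.1725
a = 10.5 - 0.1725 * 8.666667 = 9.005

9.0050


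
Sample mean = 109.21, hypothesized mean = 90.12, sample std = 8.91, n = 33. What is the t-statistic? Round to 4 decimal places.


t = (xbar - mu0) / (s/sqrt(n))
xbar - mu0 = 109.21 - 90.12 = 19.09
sqrt(33) ≈ 5.74456265
s/sqrt(n) = 8.91 / 5.74456265 ≈ 1.55103191
t = 19.09 / 1.55103191 ≈ 12.307935

12.3079


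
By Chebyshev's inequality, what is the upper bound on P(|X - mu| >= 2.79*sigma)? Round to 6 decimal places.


P <= 1/k^2
k^2 = 2.79^2 = 7.7841
1/k^2 = 1 / 7.7841 ≈ 0.12846700

0.128467


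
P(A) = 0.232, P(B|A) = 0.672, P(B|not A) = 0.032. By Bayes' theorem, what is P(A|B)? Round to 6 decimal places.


P(A|B) = P(B|A)*P(A) / P(B), P(B) = P(B|A)*P(A) + P(B|not A)*P(not A)
P(B|A)*P(A) = 0.672 * 0.232 = 0.155904
P(B|not A)*P(not A) = 0.032 * 0.768 = 0.024576
P(B) = 0.155904 + 0.024576 = 0.18048
P(A|B) = 0.155904 / 0.18048 = 203/235 ≈ 0.86382979

0.863830


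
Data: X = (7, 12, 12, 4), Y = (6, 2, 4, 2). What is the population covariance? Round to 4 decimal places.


Cov = (1/n)*sum((xi-xbar)(yi-ybar))
n = 4, xbar = 35/4 = 8.75, ybar = 14/4 = 3.5
sum((xi-xbar)(yi-ybar)) = -0.5
Cov = -0.5 / 4 = -0.125

-0.1250


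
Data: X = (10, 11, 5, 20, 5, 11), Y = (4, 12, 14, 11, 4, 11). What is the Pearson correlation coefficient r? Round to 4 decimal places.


r = sum((xi-xbar)(yi-ybar)) / sqrt(sum((xi-xbar)^2) * sum((yi-ybar)^2))
n = 6, xbar = 62/6 = 31/3 ≈ 10.333333, ybar = 56/6 = 28/3 ≈ 9.333333
Sxy = sum((xi-xbar)(yi-ybar)) = 73/3 ≈ 24.333333
Sxx = sum((xi-xbar)^2) = 454/3 ≈ 151.333333
Syy = sum((yi-ybar)^2) = 274/3 ≈ 91.333333
sqrt(Sxx*Syy) ≈ 117.566057
r = Sxy / sqrt(Sxx*Syy) = 24.333333 / 117.566057 ≈ 0.206976

0.2070


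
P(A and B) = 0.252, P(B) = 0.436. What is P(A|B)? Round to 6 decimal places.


P(A|B) = P(A and B) / P(B) = 0.252 / 0.436 = 63/109 ≈ 0.57798165

0.577982


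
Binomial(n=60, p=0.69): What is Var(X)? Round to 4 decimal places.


Var = n*p*(1-p) = 60 * 0.69 * 0.31 = 12.834

12.8340


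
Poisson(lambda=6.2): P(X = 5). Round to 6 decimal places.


P = e^(-lam) * lam^k / k!
e^(-6.2) ≈ 0.002029431
lam^k = 6.2^5 = 9161.32832
k! = 5! = 120
P = 0.002029431 * 9161.32832 / 120 ≈ 0.154936

0.154936


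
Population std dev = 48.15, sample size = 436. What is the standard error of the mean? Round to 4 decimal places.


SE = sigma / sqrt(n)
sqrt(436) ≈ 20.880613
SE = 48.15 / 20.880613 ≈ 2.305967

2.3060


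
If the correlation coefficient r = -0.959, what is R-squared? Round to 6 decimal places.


R^2 = r^2 = (-0.959)^2 = 0.919681

0.919681


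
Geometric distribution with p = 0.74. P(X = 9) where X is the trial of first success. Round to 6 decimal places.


P = (1-p)^(k-1) * p
(1-p)^(k-1) = 0.26^8 ≈ 0.00002088271
P = 0.00002088271 * 0.74 ≈ 0.00001545320

0.000015


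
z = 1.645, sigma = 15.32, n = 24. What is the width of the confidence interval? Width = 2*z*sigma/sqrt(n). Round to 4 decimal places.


width = 2*z*sigma/sqrt(n)
2*z*sigma = 2 * 1.645 * 15.32 = 50.4028
sqrt(24) ≈ 4.898979
width = 50.4028 / 4.898979 ≈ 10.288428

10.2884


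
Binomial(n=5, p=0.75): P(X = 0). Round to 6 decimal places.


P = C(n,k) * p^k * (1-p)^(n-k)
C(5,0) = 1
p^k = 0.75^0 = 1
(1-p)^(n-k) = 0.25^5 = 0.0009765625
P = 1 * 1 * 0.0009765625 = 1/1024 ≈ 0.000977

0.000977


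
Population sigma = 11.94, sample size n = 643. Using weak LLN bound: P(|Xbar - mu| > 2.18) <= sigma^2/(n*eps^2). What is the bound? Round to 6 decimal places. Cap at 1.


bound = min(1, sigma^2/(n*eps^2))
sigma^2 = 11.94^2 = 142.5636
n*eps^2 = 643 * 2.18^2 = 643 * 4.7524 = 3055.7932
sigma^2/(n*eps^2) = 142.5636 / 3055.7932 ≈ 0.04665355

0.046654


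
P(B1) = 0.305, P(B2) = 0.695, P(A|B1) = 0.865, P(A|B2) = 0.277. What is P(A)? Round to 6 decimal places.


P(A) = P(A|B1)*P(B1) + P(A|B2)*P(B2)
P(A|B1)*P(B1) = 0.865 * 0.305 = 0.263825
P(A|B2)*P(B2) = 0.277 * 0.695 = 0.192515
P(A) = 0.263825 + 0.192515 = 0.45634

0.456340


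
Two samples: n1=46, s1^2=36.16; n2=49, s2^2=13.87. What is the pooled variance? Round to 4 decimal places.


sp^2 = ((n1-1)*s1^2 + (n2-1)*s2^2)/(n1+n2-2)
(n1-1)*s1^2 = 45 * 36.16 = 1627.2
(n2-1)*s2^2 = 48 * 13.87 = 665.76
numerator = 1627.2 + 665.76 = 2292.96
n1+n2-2 = 93
sp^2 = 2292.96 / 93 = 19108/775 ≈ 24.655484

24.6555


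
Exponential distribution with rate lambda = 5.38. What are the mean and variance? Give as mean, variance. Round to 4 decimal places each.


mean = 1/lam, var = 1/lam^2
mean = 1 / 5.38 = 50/269 ≈ 0.185874
lam^2 = 5.38^2 = 28.9444
var = 1 / 28.9444 ≈ 0.034549

0.1859, 0.0345


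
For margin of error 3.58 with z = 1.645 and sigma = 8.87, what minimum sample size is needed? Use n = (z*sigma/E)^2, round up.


z*sigma/E = 1.645 * 8.87 / 3.58 ≈ 4.075740
(z*sigma/E)^2 ≈ 16.611658
round up: n = 17

17


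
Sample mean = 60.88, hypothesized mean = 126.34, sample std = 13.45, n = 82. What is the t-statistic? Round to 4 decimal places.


t = (xbar - mu0) / (s/sqrt(n))
xbar - mu0 = 60.88 - 126.34 = -65.46
sqrt(82) ≈ 9.05538514
s/sqrt(n) = 13.45 / 9.05538514 ≈ 1.48530403
t = -65.46 / 1.48530403 ≈ -44.071785

-44.0718


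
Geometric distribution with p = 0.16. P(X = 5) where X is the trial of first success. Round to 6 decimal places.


P = (1-p)^(k-1) * p
(1-p)^(k-1) = 0.84^4 ≈ 0.4978714
P = 0.4978714 * 0.16 ≈ 0.07965942

0.079659


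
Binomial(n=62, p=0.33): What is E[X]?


E[X] = n*p = 62 * 0.33 = 20.46

20.46


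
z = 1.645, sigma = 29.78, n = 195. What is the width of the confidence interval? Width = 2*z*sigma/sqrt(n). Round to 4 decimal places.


width = 2*z*sigma/sqrt(n)
2*z*sigma = 2 * 1.645 * 29.78 = 97.9762
sqrt(195) ≈ 13.964240
width = 97.9762 / 13.964240 ≈ 7.016221

7.0162


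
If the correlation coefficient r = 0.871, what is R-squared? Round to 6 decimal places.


R^2 = r^2 = (0.871)^2 = 0.758641

0.758641


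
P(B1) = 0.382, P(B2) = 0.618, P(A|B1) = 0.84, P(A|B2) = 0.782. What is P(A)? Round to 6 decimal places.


P(A) = P(A|B1)*P(B1) + P(A|B2)*P(B2)
P(A|B1)*P(B1) = 0.84 * 0.382 = 0.32088
P(A|B2)*P(B2) = 0.782 * 0.618 = 0.483276
P(A) = 0.32088 + 0.483276 = 0.804156

0.804156


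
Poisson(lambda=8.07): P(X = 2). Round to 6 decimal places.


P = e^(-lam) * lam^k / k!
e^(-8.07) ≈ 0.0003127833
lam^k = 8.07^2 = 65.1249
k! = 2! = 2
P = 0.0003127833 * 65.1249 / 2 ≈ 0.010185

0.010185


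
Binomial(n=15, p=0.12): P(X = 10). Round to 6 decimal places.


P = C(n,k) * p^k * (1-p)^(n-k)
C(15,10) = 3003
p^k = 0.12^10 ≈ 0.0000000006191736
(1-p)^(n-k) = 0.88^5 ≈ 0.5277319
P = 3003 * 0.0000000006191736 * 0.5277319 ≈ 0.000001

0.000001


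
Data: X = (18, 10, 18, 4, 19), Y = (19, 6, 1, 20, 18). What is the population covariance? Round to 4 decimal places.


Cov = (1/n)*sum((xi-xbar)(yi-ybar))
n = 5, xbar = 69/5 = 13.8, ybar = 64/5 = 12.8
sum((xi-xbar)(yi-ybar)) = -41.2
Cov = -41.2 / 5 = -8.24

-8.2400


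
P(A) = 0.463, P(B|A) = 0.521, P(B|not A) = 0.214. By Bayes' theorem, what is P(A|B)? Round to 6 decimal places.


P(A|B) = P(B|A)*P(A) / P(B), P(B) = P(B|A)*P(A) + P(B|not A)*P(not A)
P(B|A)*P(A) = 0.521 * 0.463 = 0.241223
P(B|not A)*P(not A) = 0.214 * 0.537 = 0.114918
P(B) = 0.241223 + 0.114918 = 0.356141
P(A|B) = 0.241223 / 0.356141 ≈ 0.67732443

0.677324


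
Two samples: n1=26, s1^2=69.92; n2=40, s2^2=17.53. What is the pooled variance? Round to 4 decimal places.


sp^2 = ((n1-1)*s1^2 + (n2-1)*s2^2)/(n1+n2-2)
(n1-1)*s1^2 = 25 * 69.92 = 1748
(n2-1)*s2^2 = 39 * 17.53 = 683.67
numerator = 1748 + 683.67 = 2431.67
n1+n2-2 = 64
sp^2 = 2431.67 / 64 = 243167/6400 ≈ 37.994844

37.9948


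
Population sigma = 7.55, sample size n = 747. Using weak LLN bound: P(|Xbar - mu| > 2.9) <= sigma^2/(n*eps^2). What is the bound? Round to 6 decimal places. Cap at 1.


bound = min(1, sigma^2/(n*eps^2))
sigma^2 = 7.55^2 = 57.0025
n*eps^2 = 747 * 2.9^2 = 747 * 8.41 = 6282.27
sigma^2/(n*eps^2) = 57.0025 / 6282.27 ≈ 0.00907355

0.009074


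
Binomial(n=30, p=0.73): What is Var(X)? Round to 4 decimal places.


Var = n*p*(1-p) = 30 * 0.73 * 0.27 = 5.913

5.9130


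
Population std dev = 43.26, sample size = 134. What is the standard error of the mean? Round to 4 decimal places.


SE = sigma / sqrt(n)
sqrt(134) ≈ 11.575837
SE = 43.26 / 11.575837 ≈ 3.737095

3.7371


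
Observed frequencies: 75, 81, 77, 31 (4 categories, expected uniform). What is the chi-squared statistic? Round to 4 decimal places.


chi2 = sum((O-E)^2/E), E = total/4
total = 264, E = 264/4 = 66
(75 - 66)^2 / 66 = 81 / 66 = 27/22 ≈ 1.227273
(81 - 66)^2 / 66 = 225 / 66 = 75/22 ≈ 3.409091
(77 - 66)^2 / 66 = 121 / 66 = 11/6 ≈ 1.833333
(31 - 66)^2 / 66 = 1225 / 66 = 1225/66 ≈ 18.560606
chi2 = 826/33 ≈ 25.030303

25.0303


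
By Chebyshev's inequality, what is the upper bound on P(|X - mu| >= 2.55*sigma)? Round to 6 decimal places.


P <= 1/k^2
k^2 = 2.55^2 = 6.5025
1/k^2 = 1 / 6.5025 = 400/2601 ≈ 0.15378700

0.153787


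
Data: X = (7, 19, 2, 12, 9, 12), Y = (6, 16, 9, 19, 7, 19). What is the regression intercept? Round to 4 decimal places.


a = ybar - b*xbar, where b = sum((xi-xbar)(yi-ybar)) / sum((xi-xbar)^2)
n = 6, xbar = 61/6 ≈ 10.166667, ybar = 76/6 = 38/3 ≈ 12.666667
Sxy = sum((xi-xbar)(yi-ybar)) = 331/3 ≈ 110.333333
Sxx = sum((xi-xbar)^2) = 977/6 ≈ 162.833333
b = Sxy / Sxx = 662/977 ≈ 0.677584
a = 12.666667 - 0.677584 * 10.166667 = 5645/977 ≈ 5.777892

5.7779


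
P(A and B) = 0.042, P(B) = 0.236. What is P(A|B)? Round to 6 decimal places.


P(A|B) = P(A and B) / P(B) = 0.042 / 0.236 = 21/118 ≈ 0.17796610

0.177966


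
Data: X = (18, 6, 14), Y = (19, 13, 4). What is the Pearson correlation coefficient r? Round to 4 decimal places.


r = sum((xi-xbar)(yi-ybar)) / sqrt(sum((xi-xbar)^2) * sum((yi-ybar)^2))
n = 3, xbar = 38/3 ≈ 12.666667, ybar = 36/3 = 12
Sxy = sum((xi-xbar)(yi-ybar)) = 20
Sxx = sum((xi-xbar)^2) = 224/3 ≈ 74.666667
Syy = sum((yi-ybar)^2) = 114
sqrt(Sxx*Syy) ≈ 92.260501
r = Sxy / sqrt(Sxx*Syy) = 20 / 92.260501 ≈ 0.216777

0.2168


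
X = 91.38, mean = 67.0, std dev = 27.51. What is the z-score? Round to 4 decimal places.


z = (X - mu) / sigma
X - mu = 91.38 - 67.0 = 24.38
z = 24.38 / 27.51 = 2438/2751 ≈ 0.886223

0.8862


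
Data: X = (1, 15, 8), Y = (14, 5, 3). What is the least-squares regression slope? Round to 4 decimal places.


b = sum((xi-xbar)(yi-ybar)) / sum((xi-xbar)^2)
n = 3, xbar = 24/3 = 8, ybar = 22/3 ≈ 7.333333
Sxy = sum((xi-xbar)(yi-ybar)) = -63
Sxx = sum((xi-xbar)^2) = 98
b = Sxy / Sxx = -9/14 ≈ -0.642857

-0.6429


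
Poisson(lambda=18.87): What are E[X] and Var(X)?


E[X] = Var(X) = lambda = 18.87

18.87, 18.87


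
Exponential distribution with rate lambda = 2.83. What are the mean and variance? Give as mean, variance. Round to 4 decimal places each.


mean = 1/lam, var = 1/lam^2
mean = 1 / 2.83 = 100/283 ≈ 0.353357
lam^2 = 2.83^2 = 8.0089
var = 1 / 8.0089 ≈ 0.124861

0.3534, 0.1249


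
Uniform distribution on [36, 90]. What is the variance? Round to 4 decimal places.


Var = (b-a)^2 / 12
(b-a)^2 = (90 - 36)^2 = 2916
Var = 2916/12 = 243

243.0000


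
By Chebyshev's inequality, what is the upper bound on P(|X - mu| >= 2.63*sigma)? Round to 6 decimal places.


P <= 1/k^2
k^2 = 2.63^2 = 6.9169
1/k^2 = 1 / 6.9169 ≈ 0.14457344

0.144573


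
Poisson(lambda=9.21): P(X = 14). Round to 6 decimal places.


P = e^(-lam) * lam^k / k!
e^(-9.21) ≈ 0.0001000340
lam^k = 9.21^14 ≈ 31596197712913.901027
k! = 14! = 87178291200
P = 0.0001000340 * 31596197712913.901027 / 87178291200 ≈ 0.036256

0.036256


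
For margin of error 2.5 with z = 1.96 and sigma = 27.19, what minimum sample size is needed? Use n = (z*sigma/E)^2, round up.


z*sigma/E = 1.96 * 27.19 / 2.5 = 21.31696
(z*sigma/E)^2 ≈ 454.412784
round up: n = 455

455


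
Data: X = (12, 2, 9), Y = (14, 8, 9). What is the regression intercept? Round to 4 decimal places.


a = ybar - b*xbar, where b = sum((xi-xbar)(yi-ybar)) / sum((xi-xbar)^2)
n = 3, xbar = 23/3 ≈ 7.666667, ybar = 31/3 ≈ 10.333333
Sxy = sum((xi-xbar)(yi-ybar)) = 82/3 ≈ 27.333333
Sxx = sum((xi-xbar)^2) = 158/3 ≈ 52.666667
b = Sxy / Sxx = 41/79 ≈ 0.518987
a = 10.333333 - 0.518987 * 7.666667 = 502/79 ≈ 6.354430

6.3544


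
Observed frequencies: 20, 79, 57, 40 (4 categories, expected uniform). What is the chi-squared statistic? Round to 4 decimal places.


chi2 = sum((O-E)^2/E), E = total/4
total = 196, E = 196/4 = 49
(20 - 49)^2 / 49 = 841 / 49 = 841/49 ≈ 17.163265
(79 - 49)^2 / 49 = 900 / 49 = 900/49 ≈ 18.367347
(57 - 49)^2 / 49 = 64 / 49 = 64/49 ≈ 1.306122
(40 - 49)^2 / 49 = 81 / 49 = 81/49 ≈ 1.653061
chi2 = 1886/49 ≈ 38.489796

38.4898


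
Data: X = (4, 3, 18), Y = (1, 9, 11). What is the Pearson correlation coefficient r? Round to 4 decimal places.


r = sum((xi-xbar)(yi-ybar)) / sqrt(sum((xi-xbar)^2) * sum((yi-ybar)^2))
n = 3, xbar = 25/3 ≈ 8.333333, ybar = 21/3 = 7
Sxy = sum((xi-xbar)(yi-ybar)) = 54
Sxx = sum((xi-xbar)^2) = 422/3 ≈ 140.666667
Syy = sum((yi-ybar)^2) = 56
sqrt(Sxx*Syy) ≈ 88.754343
r = Sxy / sqrt(Sxx*Syy) = 54 / 88.754343 ≈ 0.608421

0.6084


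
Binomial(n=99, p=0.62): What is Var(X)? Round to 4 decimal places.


Var = n*p*(1-p) = 99 * 0.62 * 0.38 = 23.3244

23.3244


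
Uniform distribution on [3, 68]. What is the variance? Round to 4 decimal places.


Var = (b-a)^2 / 12
(b-a)^2 = (68 - 3)^2 = 4225
Var = 4225/12 ≈ 352.083333

352.0833


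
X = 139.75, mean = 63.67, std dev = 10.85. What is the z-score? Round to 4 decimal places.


z = (X - mu) / sigma
X - mu = 139.75 - 63.67 = 76.08
z = 76.08 / 10.85 = 7608/1085 ≈ 7.011982

7.0120


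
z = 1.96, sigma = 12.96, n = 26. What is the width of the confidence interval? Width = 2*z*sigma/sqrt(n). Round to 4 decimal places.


width = 2*z*sigma/sqrt(n)
2*z*sigma = 2 * 1.96 * 12.96 = 50.8032
sqrt(26) ≈ 5.099020
width = 50.8032 / 5.099020 ≈ 9.963327

9.9633


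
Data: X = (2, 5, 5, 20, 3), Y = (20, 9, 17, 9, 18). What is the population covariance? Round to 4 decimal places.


Cov = (1/n)*sum((xi-xbar)(yi-ybar))
n = 5, xbar = 35/5 = 7, ybar = 73/5 = 14.6
sum((xi-xbar)(yi-ybar)) = -107
Cov = -107 / 5 = -21.4

-21.4000


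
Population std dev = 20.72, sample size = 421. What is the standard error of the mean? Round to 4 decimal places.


SE = sigma / sqrt(n)
sqrt(421) ≈ 20.518285
SE = 20.72 / 20.518285 ≈ 1.009831

1.0098


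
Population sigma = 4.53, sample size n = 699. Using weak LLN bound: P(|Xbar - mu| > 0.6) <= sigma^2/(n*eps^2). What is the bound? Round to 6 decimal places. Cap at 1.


bound = min(1, sigma^2/(n*eps^2))
sigma^2 = 4.53^2 = 20.5209
n*eps^2 = 699 * 0.6^2 = 699 * 0.36 = 251.64
sigma^2/(n*eps^2) = 20.5209 / 251.64 ≈ 0.08154864

0.081549


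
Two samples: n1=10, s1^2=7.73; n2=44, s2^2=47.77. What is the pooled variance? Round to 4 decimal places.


sp^2 = ((n1-1)*s1^2 + (n2-1)*s2^2)/(n1+n2-2)
(n1-1)*s1^2 = 9 * 7.73 = 69.57
(n2-1)*s2^2 = 43 * 47.77 = 2054.11
numerator = 69.57 + 2054.11 = 2123.68
n1+n2-2 = 52
sp^2 = 2123.68 / 52 = 40.84

40.8400


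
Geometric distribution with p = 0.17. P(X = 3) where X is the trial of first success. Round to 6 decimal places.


P = (1-p)^(k-1) * p
(1-p)^(k-1) = 0.83^2 = 0.6889
P = 0.6889 * 0.17 = 0.117113

0.117113


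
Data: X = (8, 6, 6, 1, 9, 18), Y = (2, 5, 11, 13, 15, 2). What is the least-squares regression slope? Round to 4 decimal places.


b = sum((xi-xbar)(yi-ybar)) / sum((xi-xbar)^2)
n = 6, xbar = 48/6 = 8, ybar = 48/6 = 8
Sxy = sum((xi-xbar)(yi-ybar)) = -88
Sxx = sum((xi-xbar)^2) = 158
b = Sxy / Sxx = -44/79 ≈ -0.556962

-0.5570


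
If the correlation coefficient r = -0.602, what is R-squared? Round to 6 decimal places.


R^2 = r^2 = (-0.602)^2 = 0.362404

0.362404


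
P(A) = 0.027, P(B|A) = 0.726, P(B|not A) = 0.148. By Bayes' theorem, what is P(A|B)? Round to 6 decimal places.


P(A|B) = P(B|A)*P(A) / P(B), P(B) = P(B|A)*P(A) + P(B|not A)*P(not A)
P(B|A)*P(A) = 0.726 * 0.027 = 0.019602
P(B|not A)*P(not A) = 0.148 * 0.973 = 0.144004
P(B) = 0.019602 + 0.144004 = 0.163606
P(A|B) = 0.019602 / 0.163606 ≈ 0.11981223

0.119812


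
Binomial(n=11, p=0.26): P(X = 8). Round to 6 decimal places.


P = C(n,k) * p^k * (1-p)^(n-k)
C(11,8) = 165
p^k = 0.26^8 ≈ 0.00002088271
(1-p)^(n-k) = 0.74^3 = 0.405224
P = 165 * 0.00002088271 * 0.405224 ≈ 0.001396

0.001396


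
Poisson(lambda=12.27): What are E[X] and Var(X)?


E[X] = Var(X) = lambda = 12.27

12.27, 12.27


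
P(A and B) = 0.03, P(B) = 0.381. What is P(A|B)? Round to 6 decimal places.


P(A|B) = P(A and B) / P(B) = 0.03 / 0.381 = 10/127 ≈ 0.07874016

0.078740


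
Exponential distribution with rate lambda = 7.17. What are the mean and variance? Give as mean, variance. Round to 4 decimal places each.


mean = 1/lam, var = 1/lam^2
mean = 1 / 7.17 = 100/717 ≈ 0.139470
lam^2 = 7.17^2 = 51.4089
var = 1 / 51.4089 ≈ 0.019452

0.1395, 0.0195


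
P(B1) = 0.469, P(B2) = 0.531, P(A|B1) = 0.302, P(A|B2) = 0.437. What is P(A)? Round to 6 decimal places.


P(A) = P(A|B1)*P(B1) + P(A|B2)*P(B2)
P(A|B1)*P(B1) = 0.302 * 0.469 = 0.141638
P(A|B2)*P(B2) = 0.437 * 0.531 = 0.232047
P(A) = 0.141638 + 0.232047 = 0.373685

0.373685


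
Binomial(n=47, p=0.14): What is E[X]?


E[X] = n*p = 47 * 0.14 = 6.58

6.58


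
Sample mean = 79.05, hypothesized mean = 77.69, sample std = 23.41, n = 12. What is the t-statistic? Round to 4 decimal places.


t = (xbar - mu0) / (s/sqrt(n))
xbar - mu0 = 79.05 - 77.69 = 1.36
sqrt(12) ≈ 3.46410162
s/sqrt(n) = 23.41 / 3.46410162 ≈ 6.75788490
t = 1.36 / 6.75788490 ≈ 0.201246

0.2012


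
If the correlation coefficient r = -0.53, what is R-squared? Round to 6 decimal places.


R^2 = r^2 = (-0.53)^2 = 0.2809

0.280900


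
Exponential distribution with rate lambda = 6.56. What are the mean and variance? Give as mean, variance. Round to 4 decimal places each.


mean = 1/lam, var = 1/lam^2
mean = 1 / 6.56 = 25/164 ≈ 0.152439
lam^2 = 6.56^2 = 43.0336
var = 1 / 43.0336 ≈ 0.023238

0.1524, 0.0232


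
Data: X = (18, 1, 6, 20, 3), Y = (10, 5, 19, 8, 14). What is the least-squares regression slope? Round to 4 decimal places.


b = sum((xi-xbar)(yi-ybar)) / sum((xi-xbar)^2)
n = 5, xbar = 48/5 = 9.6, ybar = 56/5 = 11.2
Sxy = sum((xi-xbar)(yi-ybar)) = -36.6
Sxx = sum((xi-xbar)^2) = 309.2
b = Sxy / Sxx = -183/1546 ≈ -0.118370

-0.1184


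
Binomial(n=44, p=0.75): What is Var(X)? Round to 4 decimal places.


Var = n*p*(1-p) = 44 * 0.75 * 0.25 = 8.25

8.2500


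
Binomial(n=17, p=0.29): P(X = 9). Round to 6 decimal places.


P = C(n,k) * p^k * (1-p)^(n-k)
C(17,9) = 24310
p^k = 0.29^9 ≈ 0.00001450715
(1-p)^(n-k) = 0.71^8 ≈ 0.06457535
P = 24310 * 0.00001450715 * 0.06457535 ≈ 0.022774

0.022774


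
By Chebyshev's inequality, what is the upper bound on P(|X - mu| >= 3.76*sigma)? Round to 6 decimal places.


P <= 1/k^2
k^2 = 3.76^2 = 14.1376
1/k^2 = 1 / 14.1376 = 625/8836 ≈ 0.07073336

0.070733


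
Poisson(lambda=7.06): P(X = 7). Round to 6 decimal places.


P = e^(-lam) * lam^k / k!
e^(-7.06) ≈ 0.0008587781
lam^k = 7.06^7 ≈ 874244.497147
k! = 7! = 5040
P = 0.0008587781 * 874244.497147 / 5040 ≈ 0.148965

0.148965


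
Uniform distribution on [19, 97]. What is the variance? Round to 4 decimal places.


Var = (b-a)^2 / 12
(b-a)^2 = (97 - 19)^2 = 6084
Var = 6084/12 = 507

507.0000


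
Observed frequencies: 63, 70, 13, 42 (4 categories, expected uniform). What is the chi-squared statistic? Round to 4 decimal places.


chi2 = sum((O-E)^2/E), E = total/4
total = 188, E = 188/4 = 47
(63 - 47)^2 / 47 = 256 / 47 = 256/47 ≈ 5.446809
(70 - 47)^2 / 47 = 529 / 47 = 529/47 ≈ 11.255319
(13 - 47)^2 / 47 = 1156 / 47 = 1156/47 ≈ 24.595745
(42 - 47)^2 / 47 = 25 / 47 = 25/47 ≈ 0.531915
chi2 = 1966/47 ≈ 41.829787

41.8298


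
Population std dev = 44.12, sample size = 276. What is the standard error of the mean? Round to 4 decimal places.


SE = sigma / sqrt(n)
sqrt(276) ≈ 16.613248
SE = 44.12 / 16.613248 ≈ 2.655712

2.6557


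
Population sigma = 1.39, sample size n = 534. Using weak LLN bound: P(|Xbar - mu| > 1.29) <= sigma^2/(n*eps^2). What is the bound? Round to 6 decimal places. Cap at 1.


bound = min(1, sigma^2/(n*eps^2))
sigma^2 = 1.39^2 = 1.9321
n*eps^2 = 534 * 1.29^2 = 534 * 1.6641 = 888.6294
sigma^2/(n*eps^2) = 1.9321 / 888.6294 ≈ 0.00217425

0.002174


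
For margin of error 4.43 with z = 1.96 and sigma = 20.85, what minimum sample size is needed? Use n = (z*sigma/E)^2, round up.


z*sigma/E = 1.96 * 20.85 / 4.43 = 20433/2215 ≈ 9.224831
(z*sigma/E)^2 ≈ 85.097501
round up: n = 86

86


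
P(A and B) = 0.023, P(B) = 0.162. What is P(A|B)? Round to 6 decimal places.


P(A|B) = P(A and B) / P(B) = 0.023 / 0.162 = 23/162 ≈ 0.14197531

0.141975
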